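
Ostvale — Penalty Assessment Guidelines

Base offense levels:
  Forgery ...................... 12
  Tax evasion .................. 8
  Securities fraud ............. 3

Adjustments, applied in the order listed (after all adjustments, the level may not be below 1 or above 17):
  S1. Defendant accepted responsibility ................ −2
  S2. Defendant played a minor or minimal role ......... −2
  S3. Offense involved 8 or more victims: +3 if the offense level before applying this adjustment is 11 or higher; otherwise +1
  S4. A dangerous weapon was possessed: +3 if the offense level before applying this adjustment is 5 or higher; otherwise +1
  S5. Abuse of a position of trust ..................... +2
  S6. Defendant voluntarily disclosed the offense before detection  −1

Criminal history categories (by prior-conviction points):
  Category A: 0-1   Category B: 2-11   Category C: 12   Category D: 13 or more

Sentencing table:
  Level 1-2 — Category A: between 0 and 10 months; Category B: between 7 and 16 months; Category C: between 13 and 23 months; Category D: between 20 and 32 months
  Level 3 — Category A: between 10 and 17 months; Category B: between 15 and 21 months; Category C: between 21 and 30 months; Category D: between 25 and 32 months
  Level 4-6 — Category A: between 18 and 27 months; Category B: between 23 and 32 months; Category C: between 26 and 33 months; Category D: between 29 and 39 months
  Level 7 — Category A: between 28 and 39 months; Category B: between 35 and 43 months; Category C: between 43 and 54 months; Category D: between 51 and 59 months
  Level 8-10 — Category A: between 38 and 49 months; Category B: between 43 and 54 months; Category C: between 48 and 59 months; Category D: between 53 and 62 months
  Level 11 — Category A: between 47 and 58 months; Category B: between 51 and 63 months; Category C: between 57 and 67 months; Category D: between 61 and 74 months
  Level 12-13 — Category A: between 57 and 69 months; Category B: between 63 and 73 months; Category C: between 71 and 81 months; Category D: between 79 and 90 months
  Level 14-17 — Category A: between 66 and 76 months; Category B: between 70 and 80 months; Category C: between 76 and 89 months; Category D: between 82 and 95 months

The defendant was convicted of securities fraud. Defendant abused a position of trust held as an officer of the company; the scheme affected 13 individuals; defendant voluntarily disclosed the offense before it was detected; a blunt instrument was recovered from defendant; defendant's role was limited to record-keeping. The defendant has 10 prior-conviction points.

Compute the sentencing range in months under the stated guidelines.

Base offense level for securities fraud: 3.
S1 does not apply.
S2 applies: 3 − 2 = 1.
S3 applies (level before this adjustment is 1 < 11, so +1): 1 + 1 = 2.
S4 applies (level before this adjustment is 2 < 5, so +1): 2 + 1 = 3.
S5 applies: 3 + 2 = 5.
S6 applies: 5 − 1 = 4.
Final offense level: 4.
Criminal history: 10 prior points → Category B (2-11).
Level 4 falls in the 4-6 band.
Grid: Level 4-6 × Category B = 23-32 months.

23-32 months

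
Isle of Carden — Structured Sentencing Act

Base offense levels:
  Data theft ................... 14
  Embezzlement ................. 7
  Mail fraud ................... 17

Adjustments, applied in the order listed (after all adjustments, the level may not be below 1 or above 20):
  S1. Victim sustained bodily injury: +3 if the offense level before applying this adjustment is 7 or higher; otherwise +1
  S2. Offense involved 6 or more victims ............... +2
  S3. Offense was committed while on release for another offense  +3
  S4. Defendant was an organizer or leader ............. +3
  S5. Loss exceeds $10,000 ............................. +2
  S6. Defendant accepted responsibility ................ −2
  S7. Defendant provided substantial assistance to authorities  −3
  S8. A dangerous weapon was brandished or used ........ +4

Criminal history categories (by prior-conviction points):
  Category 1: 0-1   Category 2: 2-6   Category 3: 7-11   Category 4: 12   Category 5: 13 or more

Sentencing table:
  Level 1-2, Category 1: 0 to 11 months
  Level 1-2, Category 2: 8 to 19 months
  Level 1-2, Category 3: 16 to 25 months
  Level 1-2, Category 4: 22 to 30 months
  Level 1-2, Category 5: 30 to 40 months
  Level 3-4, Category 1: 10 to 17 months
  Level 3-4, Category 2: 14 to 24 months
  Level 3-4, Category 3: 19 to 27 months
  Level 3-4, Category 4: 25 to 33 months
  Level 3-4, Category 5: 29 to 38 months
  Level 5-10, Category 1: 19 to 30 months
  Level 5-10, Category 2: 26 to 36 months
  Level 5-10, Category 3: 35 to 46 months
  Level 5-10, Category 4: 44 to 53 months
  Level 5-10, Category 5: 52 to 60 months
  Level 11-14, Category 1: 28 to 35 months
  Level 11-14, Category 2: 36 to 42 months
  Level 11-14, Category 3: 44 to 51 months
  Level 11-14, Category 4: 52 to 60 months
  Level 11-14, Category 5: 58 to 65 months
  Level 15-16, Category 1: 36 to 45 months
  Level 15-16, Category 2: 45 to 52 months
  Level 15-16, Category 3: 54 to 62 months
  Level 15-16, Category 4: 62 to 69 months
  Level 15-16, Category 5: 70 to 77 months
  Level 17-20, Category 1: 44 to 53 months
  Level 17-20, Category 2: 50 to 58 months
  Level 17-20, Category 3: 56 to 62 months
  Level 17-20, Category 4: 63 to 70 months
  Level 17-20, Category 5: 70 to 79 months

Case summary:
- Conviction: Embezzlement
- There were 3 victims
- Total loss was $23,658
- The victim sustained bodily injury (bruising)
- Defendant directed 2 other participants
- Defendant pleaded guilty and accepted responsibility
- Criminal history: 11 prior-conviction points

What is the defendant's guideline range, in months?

Base offense level for embezzlement: 7.
S1 applies (level before this adjustment is 7 ≥ 7, so +3): 7 + 3 = 10.
S4 applies: 10 + 3 = 13.
S5 applies: 13 + 2 = 15.
S6 applies: 15 − 2 = 13.
S8 does not apply.
Final offense level: 13.
Criminal history: 11 prior points → Category 3 (7-11).
Level 13 falls in the 11-14 band.
Grid: Level 11-14 × Category 3 = 44-51 months.

44-51 months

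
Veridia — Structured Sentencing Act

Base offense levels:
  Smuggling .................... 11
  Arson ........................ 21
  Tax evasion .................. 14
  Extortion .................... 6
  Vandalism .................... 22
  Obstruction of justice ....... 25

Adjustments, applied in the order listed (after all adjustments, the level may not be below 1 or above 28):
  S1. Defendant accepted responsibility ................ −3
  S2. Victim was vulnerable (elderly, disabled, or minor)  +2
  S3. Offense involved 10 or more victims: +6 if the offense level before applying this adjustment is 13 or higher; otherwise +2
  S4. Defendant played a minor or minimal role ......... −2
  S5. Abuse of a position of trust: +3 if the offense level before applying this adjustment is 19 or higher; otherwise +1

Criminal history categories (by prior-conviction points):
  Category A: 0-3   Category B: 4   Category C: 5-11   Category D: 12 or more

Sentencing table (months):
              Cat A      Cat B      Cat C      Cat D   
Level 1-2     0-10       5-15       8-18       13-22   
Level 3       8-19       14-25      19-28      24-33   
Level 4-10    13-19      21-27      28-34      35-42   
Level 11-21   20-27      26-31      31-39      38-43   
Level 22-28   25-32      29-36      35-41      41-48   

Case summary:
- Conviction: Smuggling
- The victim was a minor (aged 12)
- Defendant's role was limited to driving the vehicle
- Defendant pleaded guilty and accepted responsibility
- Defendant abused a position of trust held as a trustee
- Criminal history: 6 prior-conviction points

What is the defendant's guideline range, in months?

28-34 months

Base offense level for smuggling: 11.
S1 applies: 11 − 3 = 8.
S2 applies: 8 + 2 = 10.
S4 applies: 10 − 2 = 8.
S5 applies (level before this adjustment is 8 < 19, so +1): 8 + 1 = 9.
Final offense level: 9.
Criminal history: 6 prior points → Category C (5-11).
Level 9 falls in the 4-10 band.
Grid: Level 4-10 × Category C = 28-34 months.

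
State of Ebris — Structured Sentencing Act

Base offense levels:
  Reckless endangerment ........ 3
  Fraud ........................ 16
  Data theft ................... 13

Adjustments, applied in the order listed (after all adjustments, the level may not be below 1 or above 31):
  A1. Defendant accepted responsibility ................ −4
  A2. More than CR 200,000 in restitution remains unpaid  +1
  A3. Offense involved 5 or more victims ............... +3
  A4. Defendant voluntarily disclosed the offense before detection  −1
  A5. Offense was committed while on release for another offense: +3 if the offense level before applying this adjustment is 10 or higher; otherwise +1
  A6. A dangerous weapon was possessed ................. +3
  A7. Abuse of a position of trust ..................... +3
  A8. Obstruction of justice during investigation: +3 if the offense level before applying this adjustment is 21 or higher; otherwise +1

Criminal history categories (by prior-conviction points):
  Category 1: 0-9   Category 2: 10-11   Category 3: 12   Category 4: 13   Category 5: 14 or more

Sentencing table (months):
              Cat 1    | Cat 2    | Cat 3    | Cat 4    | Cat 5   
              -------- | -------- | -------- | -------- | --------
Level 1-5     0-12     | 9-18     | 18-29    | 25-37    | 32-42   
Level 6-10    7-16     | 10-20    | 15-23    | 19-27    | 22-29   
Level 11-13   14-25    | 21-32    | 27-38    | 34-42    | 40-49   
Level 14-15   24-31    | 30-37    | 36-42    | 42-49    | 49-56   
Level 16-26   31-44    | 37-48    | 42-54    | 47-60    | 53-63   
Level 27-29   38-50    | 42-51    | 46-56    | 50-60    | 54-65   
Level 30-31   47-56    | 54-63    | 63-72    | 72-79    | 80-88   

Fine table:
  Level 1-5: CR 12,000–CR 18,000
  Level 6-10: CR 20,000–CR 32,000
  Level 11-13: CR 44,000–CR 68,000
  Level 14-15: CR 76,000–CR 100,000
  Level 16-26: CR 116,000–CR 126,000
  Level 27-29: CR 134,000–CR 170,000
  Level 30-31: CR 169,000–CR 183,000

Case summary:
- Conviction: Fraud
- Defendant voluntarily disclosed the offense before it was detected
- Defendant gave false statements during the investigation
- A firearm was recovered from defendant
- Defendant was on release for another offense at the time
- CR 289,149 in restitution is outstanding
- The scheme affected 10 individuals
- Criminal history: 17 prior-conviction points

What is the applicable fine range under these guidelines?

CR 134,000–CR 170,000

Base offense level for fraud: 16.
A2 applies: 16 + 1 = 17.
A3 applies: 17 + 3 = 20.
A4 applies: 20 − 1 = 19.
A5 applies (level before this adjustment is 19 ≥ 10, so +3): 19 + 3 = 22.
A6 applies: 22 + 3 = 25.
A8 applies (level before this adjustment is 25 ≥ 21, so +3): 25 + 3 = 28.
Final offense level: 28.
Level 28 falls in the 27-29 band.
Fine table: Level 27-29 → CR 134,000–CR 170,000.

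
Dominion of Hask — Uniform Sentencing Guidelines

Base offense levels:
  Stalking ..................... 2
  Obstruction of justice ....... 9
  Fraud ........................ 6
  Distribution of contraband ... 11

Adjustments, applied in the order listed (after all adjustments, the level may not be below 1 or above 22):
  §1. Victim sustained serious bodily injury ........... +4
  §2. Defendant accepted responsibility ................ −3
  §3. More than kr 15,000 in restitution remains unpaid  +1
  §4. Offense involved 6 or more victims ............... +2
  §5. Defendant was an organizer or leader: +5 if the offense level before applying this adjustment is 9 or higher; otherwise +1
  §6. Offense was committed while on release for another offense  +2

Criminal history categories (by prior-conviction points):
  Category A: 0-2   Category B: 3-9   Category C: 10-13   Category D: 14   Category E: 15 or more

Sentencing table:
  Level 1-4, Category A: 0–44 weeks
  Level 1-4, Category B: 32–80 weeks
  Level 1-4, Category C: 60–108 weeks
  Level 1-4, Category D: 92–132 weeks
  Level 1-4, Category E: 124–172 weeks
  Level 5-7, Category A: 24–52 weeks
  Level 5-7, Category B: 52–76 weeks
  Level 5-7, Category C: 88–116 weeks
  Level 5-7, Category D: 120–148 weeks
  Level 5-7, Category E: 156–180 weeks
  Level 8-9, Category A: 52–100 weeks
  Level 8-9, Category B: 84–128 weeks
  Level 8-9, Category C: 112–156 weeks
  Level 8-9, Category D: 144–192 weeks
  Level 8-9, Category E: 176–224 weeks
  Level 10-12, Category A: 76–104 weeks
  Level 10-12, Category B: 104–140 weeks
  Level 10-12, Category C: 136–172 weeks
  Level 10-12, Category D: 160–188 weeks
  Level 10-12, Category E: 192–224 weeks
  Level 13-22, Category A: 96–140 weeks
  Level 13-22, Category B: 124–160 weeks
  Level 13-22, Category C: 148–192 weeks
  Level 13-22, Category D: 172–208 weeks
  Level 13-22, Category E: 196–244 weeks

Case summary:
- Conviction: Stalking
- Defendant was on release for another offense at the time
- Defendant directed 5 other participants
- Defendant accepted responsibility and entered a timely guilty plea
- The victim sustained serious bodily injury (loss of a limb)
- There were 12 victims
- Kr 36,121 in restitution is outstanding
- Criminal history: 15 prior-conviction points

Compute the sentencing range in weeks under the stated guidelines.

Base offense level for stalking: 2.
§1 applies: 2 + 4 = 6.
§2 applies: 6 − 3 = 3.
§3 applies: 3 + 1 = 4.
§4 applies: 4 + 2 = 6.
§5 applies (level before this adjustment is 6 < 9, so +1): 6 + 1 = 7.
§6 applies: 7 + 2 = 9.
Final offense level: 9.
Criminal history: 15 prior points → Category E (15+).
Level 9 falls in the 8-9 band.
Grid: Level 8-9 × Category E = 176-224 weeks.

176-224 weeks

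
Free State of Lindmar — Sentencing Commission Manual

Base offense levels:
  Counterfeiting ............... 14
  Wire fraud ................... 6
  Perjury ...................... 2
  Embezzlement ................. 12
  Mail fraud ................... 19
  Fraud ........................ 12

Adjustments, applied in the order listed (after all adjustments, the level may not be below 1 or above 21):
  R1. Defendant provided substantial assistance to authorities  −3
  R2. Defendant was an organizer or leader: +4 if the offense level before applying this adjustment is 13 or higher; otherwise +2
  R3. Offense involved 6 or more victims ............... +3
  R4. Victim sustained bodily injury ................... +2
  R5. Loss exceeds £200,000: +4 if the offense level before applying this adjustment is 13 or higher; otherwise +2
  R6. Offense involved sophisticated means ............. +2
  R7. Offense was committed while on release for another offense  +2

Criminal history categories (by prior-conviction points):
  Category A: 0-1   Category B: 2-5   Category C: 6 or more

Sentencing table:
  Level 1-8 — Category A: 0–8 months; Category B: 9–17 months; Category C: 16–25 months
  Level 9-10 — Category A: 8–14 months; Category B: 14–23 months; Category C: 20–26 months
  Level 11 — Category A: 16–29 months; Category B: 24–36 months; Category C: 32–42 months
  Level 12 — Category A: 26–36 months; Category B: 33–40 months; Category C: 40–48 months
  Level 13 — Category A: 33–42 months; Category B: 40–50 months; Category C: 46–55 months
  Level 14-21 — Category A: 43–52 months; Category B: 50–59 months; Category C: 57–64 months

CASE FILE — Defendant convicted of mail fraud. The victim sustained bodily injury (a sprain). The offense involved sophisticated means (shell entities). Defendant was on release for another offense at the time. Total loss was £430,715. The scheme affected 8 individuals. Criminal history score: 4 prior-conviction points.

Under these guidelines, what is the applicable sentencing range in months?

50-59 months

Base offense level for mail fraud: 19.
R1 does not apply.
R3 applies: 19 + 3 = 22.
R4 applies: 22 + 2 = 24.
R5 applies (level before this adjustment is 24 ≥ 13, so +4): 24 + 4 = 28.
R6 applies: 28 + 2 = 30.
R7 applies: 30 + 2 = 32.
Level 32 exceeds the maximum of 21; capped at 21.
Final offense level: 21.
Criminal history: 4 prior points → Category B (2-5).
Level 21 falls in the 14-21 band.
Grid: Level 14-21 × Category B = 50-59 months.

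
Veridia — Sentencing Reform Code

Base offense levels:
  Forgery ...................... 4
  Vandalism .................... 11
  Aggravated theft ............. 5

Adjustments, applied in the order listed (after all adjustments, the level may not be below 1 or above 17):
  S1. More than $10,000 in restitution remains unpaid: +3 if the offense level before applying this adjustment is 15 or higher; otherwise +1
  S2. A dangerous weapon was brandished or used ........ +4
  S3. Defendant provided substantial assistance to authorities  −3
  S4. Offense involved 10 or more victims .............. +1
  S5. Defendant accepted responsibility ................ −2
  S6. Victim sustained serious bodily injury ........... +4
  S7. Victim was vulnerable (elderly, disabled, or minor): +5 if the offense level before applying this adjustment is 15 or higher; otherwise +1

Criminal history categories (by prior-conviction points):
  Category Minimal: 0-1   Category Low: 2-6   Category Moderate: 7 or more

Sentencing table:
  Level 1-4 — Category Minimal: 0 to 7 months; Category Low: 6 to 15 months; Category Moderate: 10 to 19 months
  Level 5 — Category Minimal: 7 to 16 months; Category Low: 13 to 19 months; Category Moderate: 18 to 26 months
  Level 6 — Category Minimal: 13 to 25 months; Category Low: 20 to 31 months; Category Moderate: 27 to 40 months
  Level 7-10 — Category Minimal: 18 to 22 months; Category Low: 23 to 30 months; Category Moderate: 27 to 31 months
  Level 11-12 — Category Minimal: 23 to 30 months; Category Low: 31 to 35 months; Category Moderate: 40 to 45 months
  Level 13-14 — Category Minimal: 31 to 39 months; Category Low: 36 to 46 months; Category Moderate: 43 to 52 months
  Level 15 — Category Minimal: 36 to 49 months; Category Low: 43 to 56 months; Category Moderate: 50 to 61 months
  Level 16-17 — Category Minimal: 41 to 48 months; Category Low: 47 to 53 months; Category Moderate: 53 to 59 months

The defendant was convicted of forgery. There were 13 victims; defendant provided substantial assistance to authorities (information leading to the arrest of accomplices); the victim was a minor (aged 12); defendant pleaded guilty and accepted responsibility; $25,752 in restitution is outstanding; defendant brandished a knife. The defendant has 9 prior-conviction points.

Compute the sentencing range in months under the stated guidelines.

27-40 months

Base offense level for forgery: 4.
S1 applies (level before this adjustment is 4 < 15, so +1): 4 + 1 = 5.
S2 applies: 5 + 4 = 9.
S3 applies: 9 − 3 = 6.
S4 applies: 6 + 1 = 7.
S5 applies: 7 − 2 = 5.
S6 does not apply.
S7 applies (level before this adjustment is 5 < 15, so +1): 5 + 1 = 6.
Final offense level: 6.
Criminal history: 9 prior points → Category Moderate (7+).
Level 6 falls in the 6 band.
Grid: Level 6 × Category Moderate = 27-40 months.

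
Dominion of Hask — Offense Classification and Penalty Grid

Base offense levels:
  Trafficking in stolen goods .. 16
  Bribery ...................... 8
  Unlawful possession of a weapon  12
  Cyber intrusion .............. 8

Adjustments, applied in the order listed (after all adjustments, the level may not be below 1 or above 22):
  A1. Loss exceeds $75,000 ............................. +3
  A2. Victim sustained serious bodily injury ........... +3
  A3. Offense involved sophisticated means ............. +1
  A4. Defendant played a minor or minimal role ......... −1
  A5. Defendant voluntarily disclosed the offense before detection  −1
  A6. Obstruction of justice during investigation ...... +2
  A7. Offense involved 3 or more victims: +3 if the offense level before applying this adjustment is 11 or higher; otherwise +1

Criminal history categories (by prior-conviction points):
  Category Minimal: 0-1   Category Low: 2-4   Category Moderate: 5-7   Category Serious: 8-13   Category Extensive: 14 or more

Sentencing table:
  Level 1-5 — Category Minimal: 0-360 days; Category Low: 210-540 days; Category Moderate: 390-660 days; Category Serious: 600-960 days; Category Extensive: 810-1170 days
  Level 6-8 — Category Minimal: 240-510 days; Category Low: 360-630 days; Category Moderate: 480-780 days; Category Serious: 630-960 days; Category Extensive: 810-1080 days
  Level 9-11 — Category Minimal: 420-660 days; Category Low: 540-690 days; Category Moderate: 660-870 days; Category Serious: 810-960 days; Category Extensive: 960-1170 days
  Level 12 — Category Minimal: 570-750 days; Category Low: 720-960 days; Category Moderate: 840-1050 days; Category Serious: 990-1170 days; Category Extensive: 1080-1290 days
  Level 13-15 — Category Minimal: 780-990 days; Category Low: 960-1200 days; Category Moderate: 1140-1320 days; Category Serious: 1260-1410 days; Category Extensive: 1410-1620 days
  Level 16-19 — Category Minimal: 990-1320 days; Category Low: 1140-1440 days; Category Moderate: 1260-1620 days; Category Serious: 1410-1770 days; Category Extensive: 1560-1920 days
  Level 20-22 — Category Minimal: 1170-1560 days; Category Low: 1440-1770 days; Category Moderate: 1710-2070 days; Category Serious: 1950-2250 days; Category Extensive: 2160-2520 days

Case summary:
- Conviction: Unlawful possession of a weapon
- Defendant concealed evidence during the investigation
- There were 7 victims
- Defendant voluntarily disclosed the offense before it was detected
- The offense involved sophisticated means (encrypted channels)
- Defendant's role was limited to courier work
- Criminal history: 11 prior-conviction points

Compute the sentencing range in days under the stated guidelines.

Base offense level for unlawful possession of a weapon: 12.
A2 does not apply.
A3 applies: 12 + 1 = 13.
A4 applies: 13 − 1 = 12.
A5 applies: 12 − 1 = 11.
A6 applies: 11 + 2 = 13.
A7 applies (level before this adjustment is 13 ≥ 11, so +3): 13 + 3 = 16.
Final offense level: 16.
Criminal history: 11 prior points → Category Serious (8-13).
Level 16 falls in the 16-19 band.
Grid: Level 16-19 × Category Serious = 1410-1770 days.

1410-1770 days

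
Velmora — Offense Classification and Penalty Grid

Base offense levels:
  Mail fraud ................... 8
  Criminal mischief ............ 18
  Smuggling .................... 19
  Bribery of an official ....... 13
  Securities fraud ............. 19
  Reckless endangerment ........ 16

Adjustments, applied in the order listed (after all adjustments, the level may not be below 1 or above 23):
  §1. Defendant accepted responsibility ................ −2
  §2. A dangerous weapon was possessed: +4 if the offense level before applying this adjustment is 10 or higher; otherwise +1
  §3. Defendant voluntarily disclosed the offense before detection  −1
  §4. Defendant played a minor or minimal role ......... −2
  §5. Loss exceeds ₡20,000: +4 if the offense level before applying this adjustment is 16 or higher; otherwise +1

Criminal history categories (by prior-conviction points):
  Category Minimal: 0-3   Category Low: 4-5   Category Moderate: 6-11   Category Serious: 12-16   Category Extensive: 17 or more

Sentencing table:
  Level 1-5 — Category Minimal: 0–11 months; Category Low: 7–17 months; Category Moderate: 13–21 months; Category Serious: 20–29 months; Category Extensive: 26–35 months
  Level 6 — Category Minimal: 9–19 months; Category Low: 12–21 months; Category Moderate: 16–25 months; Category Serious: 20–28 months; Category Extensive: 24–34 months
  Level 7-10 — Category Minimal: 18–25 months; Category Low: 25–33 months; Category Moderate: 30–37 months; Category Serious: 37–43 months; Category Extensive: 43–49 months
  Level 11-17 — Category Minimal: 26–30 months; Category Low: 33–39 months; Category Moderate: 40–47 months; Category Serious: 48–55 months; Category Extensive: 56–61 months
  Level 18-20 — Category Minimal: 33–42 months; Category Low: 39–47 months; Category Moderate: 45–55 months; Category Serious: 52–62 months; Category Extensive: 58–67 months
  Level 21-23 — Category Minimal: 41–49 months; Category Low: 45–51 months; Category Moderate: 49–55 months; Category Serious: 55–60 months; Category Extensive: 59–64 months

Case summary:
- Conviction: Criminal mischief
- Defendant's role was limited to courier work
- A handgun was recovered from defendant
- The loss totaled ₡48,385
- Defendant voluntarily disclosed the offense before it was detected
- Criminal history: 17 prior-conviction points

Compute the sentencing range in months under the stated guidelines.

59-64 months

Base offense level for criminal mischief: 18.
§2 applies (level before this adjustment is 18 ≥ 10, so +4): 18 + 4 = 22.
§3 applies: 22 − 1 = 21.
§4 applies: 21 − 2 = 19.
§5 applies (level before this adjustment is 19 ≥ 16, so +4): 19 + 4 = 23.
Final offense level: 23.
Criminal history: 17 prior points → Category Extensive (17+).
Level 23 falls in the 21-23 band.
Grid: Level 21-23 × Category Extensive = 59-64 months.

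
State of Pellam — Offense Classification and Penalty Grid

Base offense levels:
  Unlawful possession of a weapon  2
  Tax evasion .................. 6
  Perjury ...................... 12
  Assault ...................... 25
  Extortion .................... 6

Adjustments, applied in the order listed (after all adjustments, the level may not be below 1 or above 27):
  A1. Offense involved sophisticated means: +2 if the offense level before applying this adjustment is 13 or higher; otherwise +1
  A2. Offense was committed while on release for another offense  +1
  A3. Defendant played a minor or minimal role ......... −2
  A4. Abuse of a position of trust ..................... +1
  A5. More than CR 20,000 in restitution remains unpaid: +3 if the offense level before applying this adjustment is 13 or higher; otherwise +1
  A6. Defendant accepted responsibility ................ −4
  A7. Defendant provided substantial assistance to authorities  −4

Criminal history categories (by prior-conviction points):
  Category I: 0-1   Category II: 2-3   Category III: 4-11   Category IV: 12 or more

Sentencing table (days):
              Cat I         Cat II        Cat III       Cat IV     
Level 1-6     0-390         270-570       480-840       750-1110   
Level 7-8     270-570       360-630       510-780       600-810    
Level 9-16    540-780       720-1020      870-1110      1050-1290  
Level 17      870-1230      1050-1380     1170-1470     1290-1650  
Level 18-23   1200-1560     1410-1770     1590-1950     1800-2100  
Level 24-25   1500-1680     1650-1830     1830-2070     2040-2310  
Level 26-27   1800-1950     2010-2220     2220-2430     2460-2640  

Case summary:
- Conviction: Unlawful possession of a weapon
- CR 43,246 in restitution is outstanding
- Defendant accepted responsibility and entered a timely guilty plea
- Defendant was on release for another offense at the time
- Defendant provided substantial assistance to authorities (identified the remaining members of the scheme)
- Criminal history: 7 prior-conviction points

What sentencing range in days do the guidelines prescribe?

480-840 days

Base offense level for unlawful possession of a weapon: 2.
A2 applies: 2 + 1 = 3.
A3 does not apply.
A4 does not apply.
A5 applies (level before this adjustment is 3 < 13, so +1): 3 + 1 = 4.
A6 applies: 4 − 4 = 0.
A7 applies: 0 − 4 = -4.
Level -4 is below the minimum of 1; floored at 1.
Final offense level: 1.
Criminal history: 7 prior points → Category III (4-11).
Level 1 falls in the 1-6 band.
Grid: Level 1-6 × Category III = 480-840 days.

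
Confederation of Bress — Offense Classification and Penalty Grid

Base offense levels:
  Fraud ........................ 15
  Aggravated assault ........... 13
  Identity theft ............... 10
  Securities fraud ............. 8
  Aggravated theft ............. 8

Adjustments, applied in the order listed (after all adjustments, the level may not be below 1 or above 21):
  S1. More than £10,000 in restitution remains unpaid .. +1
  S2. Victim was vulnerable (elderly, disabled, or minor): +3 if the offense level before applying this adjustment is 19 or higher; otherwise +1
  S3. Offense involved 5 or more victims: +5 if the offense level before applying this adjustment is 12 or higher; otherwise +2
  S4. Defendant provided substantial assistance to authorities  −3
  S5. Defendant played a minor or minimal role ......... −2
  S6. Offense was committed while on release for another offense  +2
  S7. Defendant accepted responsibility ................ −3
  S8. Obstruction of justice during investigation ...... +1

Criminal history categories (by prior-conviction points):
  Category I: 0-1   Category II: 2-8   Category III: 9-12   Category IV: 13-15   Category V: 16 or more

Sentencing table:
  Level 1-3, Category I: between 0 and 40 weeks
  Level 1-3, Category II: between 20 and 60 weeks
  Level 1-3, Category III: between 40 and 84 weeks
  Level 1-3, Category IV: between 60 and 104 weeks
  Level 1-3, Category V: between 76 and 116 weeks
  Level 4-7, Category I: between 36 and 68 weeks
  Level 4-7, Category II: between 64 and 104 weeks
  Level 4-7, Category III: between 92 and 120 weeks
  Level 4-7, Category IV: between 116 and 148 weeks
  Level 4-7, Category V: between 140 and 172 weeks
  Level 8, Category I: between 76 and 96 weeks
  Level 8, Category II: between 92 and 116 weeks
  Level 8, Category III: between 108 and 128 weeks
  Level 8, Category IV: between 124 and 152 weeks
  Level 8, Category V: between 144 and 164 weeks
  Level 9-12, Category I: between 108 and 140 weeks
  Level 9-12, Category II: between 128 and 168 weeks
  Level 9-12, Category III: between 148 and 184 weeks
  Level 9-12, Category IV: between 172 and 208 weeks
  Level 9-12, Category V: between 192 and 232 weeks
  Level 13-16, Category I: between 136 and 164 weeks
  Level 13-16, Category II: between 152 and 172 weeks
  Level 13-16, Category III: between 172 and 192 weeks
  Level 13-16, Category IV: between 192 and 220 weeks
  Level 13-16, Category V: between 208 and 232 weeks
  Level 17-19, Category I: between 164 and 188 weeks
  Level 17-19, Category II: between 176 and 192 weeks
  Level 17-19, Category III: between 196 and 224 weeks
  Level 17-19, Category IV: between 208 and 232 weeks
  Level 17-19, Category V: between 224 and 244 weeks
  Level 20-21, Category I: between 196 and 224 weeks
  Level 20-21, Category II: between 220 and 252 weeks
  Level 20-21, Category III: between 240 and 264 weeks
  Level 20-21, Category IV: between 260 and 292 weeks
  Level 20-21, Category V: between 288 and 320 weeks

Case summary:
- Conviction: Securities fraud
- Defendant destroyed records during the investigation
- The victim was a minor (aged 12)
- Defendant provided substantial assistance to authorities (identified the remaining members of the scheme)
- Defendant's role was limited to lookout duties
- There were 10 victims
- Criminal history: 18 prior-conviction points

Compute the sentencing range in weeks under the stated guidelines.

Base offense level for securities fraud: 8.
S1 does not apply.
S2 applies (level before this adjustment is 8 < 19, so +1): 8 + 1 = 9.
S3 applies (level before this adjustment is 9 < 12, so +2): 9 + 2 = 11.
S4 applies: 11 − 3 = 8.
S5 applies: 8 − 2 = 6.
S7 does not apply.
S8 applies: 6 + 1 = 7.
Final offense level: 7.
Criminal history: 18 prior points → Category V (16+).
Level 7 falls in the 4-7 band.
Grid: Level 4-7 × Category V = 140-172 weeks.

140-172 weeks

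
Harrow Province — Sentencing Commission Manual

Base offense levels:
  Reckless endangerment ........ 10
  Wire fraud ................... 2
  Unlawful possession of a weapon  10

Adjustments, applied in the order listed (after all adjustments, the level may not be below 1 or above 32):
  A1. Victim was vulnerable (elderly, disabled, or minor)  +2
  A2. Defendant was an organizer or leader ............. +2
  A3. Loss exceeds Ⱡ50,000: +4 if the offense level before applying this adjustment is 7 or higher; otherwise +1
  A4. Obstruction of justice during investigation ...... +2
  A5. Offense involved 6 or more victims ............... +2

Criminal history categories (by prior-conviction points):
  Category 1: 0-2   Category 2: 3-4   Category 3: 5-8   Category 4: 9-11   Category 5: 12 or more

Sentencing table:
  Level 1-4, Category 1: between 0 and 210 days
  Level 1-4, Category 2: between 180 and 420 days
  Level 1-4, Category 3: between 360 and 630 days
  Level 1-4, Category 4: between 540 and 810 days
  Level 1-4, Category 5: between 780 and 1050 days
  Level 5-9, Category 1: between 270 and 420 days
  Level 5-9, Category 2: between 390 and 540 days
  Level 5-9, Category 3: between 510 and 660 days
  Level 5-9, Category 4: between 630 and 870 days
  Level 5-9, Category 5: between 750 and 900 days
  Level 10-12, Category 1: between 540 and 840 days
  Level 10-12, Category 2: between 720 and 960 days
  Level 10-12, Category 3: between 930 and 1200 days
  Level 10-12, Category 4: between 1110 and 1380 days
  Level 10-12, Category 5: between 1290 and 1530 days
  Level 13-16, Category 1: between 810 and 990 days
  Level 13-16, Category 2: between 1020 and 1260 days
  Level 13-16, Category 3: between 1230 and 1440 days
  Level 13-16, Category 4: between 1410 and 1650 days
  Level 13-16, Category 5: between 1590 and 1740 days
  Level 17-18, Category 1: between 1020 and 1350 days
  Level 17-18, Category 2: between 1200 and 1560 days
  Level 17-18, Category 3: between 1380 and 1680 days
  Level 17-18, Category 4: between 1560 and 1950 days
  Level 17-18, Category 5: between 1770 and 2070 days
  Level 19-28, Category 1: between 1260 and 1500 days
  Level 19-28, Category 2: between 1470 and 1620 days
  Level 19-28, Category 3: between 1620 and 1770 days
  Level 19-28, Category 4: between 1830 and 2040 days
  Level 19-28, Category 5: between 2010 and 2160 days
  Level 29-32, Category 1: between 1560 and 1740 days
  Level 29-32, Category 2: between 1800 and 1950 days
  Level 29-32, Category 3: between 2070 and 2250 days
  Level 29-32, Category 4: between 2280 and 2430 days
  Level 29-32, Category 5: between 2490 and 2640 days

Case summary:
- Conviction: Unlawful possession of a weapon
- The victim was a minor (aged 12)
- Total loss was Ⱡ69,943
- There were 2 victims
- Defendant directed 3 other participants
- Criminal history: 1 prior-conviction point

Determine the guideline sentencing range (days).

1020-1350 days

Base offense level for unlawful possession of a weapon: 10.
A1 applies: 10 + 2 = 12.
A2 applies: 12 + 2 = 14.
A3 applies (level before this adjustment is 14 ≥ 7, so +4): 14 + 4 = 18.
A4 does not apply.
A5 does not apply.
Final offense level: 18.
Criminal history: 1 prior point → Category 1 (0-2).
Level 18 falls in the 17-18 band.
Grid: Level 17-18 × Category 1 = 1020-1350 days.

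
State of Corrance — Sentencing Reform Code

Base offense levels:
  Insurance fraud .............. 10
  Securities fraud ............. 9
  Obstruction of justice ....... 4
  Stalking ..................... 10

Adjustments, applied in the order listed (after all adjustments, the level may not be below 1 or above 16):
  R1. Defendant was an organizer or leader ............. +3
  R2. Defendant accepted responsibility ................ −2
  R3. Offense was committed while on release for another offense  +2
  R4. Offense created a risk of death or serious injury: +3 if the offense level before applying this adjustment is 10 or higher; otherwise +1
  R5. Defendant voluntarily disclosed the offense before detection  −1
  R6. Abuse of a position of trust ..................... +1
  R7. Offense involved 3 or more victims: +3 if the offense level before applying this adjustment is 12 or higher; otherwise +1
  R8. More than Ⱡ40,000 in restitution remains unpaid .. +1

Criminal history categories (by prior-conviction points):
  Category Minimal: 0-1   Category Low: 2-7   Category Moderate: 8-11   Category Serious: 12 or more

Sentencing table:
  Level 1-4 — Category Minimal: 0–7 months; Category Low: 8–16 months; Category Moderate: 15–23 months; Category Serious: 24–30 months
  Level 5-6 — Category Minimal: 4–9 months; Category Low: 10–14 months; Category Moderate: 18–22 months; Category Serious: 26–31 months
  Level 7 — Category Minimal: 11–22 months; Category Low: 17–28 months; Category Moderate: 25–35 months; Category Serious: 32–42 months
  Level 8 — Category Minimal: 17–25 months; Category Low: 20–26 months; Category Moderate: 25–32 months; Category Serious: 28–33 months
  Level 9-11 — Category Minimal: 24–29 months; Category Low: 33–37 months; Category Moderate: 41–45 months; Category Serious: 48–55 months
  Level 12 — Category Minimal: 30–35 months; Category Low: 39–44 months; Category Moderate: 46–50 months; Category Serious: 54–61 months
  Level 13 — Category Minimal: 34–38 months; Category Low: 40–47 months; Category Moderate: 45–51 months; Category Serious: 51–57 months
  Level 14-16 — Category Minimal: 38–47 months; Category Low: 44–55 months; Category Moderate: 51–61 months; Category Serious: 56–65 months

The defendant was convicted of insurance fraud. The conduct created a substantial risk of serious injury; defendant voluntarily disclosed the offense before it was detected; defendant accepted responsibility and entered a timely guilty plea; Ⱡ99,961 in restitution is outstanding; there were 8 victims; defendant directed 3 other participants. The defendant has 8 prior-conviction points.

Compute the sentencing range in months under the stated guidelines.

Base offense level for insurance fraud: 10.
R1 applies: 10 + 3 = 13.
R2 applies: 13 − 2 = 11.
R4 applies (level before this adjustment is 11 ≥ 10, so +3): 11 + 3 = 14.
R5 applies: 14 − 1 = 13.
R6 does not apply.
R7 applies (level before this adjustment is 13 ≥ 12, so +3): 13 + 3 = 16.
R8 applies: 16 + 1 = 17.
Level 17 exceeds the maximum of 16; capped at 16.
Final offense level: 16.
Criminal history: 8 prior points → Category Moderate (8-11).
Level 16 falls in the 14-16 band.
Grid: Level 14-16 × Category Moderate = 51-61 months.

51-61 months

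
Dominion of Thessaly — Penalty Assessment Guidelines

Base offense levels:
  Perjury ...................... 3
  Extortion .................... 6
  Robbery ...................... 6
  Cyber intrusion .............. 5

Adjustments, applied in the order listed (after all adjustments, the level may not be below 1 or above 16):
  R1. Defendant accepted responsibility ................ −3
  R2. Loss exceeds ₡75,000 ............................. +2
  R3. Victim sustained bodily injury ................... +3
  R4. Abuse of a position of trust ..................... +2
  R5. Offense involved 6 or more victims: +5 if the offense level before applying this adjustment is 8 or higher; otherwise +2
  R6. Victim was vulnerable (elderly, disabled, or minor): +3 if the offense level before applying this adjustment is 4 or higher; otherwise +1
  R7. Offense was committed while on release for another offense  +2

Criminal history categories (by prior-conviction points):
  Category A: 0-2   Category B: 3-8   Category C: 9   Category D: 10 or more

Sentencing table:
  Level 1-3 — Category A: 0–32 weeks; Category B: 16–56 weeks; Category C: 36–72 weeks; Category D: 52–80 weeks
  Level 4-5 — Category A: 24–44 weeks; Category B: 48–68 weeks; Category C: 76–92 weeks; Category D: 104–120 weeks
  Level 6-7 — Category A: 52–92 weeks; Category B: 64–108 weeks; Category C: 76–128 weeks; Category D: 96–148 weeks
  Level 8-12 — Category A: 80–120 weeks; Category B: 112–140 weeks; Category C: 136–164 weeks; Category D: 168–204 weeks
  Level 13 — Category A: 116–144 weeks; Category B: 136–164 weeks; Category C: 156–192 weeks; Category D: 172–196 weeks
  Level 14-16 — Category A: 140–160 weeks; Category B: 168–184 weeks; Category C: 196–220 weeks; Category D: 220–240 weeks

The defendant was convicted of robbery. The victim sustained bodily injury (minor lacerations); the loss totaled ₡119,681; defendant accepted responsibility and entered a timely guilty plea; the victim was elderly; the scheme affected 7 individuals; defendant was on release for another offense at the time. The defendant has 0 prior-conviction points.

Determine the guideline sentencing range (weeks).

140-160 weeks

Base offense level for robbery: 6.
R1 applies: 6 − 3 = 3.
R2 applies: 3 + 2 = 5.
R3 applies: 5 + 3 = 8.
R4 does not apply.
R5 applies (level before this adjustment is 8 ≥ 8, so +5): 8 + 5 = 13.
R6 applies (level before this adjustment is 13 ≥ 4, so +3): 13 + 3 = 16.
R7 applies: 16 + 2 = 18.
Level 18 exceeds the maximum of 16; capped at 16.
Final offense level: 16.
Criminal history: 0 prior points → Category A (0-2).
Level 16 falls in the 14-16 band.
Grid: Level 14-16 × Category A = 140-160 weeks.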